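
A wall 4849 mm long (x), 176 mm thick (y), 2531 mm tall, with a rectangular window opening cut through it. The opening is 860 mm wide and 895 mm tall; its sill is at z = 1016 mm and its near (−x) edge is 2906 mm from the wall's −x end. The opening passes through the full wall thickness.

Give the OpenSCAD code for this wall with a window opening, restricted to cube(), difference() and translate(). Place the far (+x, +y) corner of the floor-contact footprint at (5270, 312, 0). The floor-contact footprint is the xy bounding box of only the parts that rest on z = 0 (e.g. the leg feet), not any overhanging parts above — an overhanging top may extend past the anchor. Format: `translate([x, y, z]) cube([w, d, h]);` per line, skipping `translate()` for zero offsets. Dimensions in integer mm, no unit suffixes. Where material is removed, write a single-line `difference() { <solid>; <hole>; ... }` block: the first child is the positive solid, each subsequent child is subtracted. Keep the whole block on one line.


difference() { translate([421, 136, 0]) cube([4849, 176, 2531]); translate([3327, 136, 1016]) cube([860, 176, 895]); }


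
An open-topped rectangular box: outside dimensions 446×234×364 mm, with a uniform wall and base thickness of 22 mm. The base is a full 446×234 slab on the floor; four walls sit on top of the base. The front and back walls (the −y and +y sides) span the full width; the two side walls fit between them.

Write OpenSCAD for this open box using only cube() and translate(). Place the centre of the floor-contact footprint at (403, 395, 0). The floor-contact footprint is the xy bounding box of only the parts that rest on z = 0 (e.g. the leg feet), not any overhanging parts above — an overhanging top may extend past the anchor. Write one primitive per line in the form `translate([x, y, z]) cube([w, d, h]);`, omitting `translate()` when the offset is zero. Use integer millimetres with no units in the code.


translate([180, 278, 0]) cube([446, 234, 22]);
translate([180, 278, 22]) cube([446, 22, 342]);
translate([180, 490, 22]) cube([446, 22, 342]);
translate([180, 300, 22]) cube([22, 190, 342]);
translate([604, 300, 22]) cube([22, 190, 342]);


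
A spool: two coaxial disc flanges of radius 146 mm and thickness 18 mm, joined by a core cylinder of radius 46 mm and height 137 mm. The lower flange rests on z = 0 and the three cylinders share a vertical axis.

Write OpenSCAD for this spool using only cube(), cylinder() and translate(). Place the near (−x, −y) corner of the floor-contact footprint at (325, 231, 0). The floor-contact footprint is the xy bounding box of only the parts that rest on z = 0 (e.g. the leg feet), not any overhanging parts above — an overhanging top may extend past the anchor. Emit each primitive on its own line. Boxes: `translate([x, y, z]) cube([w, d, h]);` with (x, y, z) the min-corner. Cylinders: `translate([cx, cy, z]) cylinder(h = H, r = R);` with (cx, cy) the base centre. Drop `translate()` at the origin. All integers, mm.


translate([471, 377, 0]) cylinder(h = 18, r = 146);
translate([471, 377, 18]) cylinder(h = 137, r = 46);
translate([471, 377, 155]) cylinder(h = 18, r = 146);


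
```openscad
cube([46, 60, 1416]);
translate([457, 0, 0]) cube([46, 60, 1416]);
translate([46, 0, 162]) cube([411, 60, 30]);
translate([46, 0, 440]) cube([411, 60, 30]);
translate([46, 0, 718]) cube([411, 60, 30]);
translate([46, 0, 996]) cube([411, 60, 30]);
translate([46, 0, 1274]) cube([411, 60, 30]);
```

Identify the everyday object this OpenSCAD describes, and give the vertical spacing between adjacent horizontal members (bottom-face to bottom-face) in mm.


A ladder. The rung spacing is 278 mm.

Two tall 46×60 posts with 5 short bars between them — a ladder. Adjacent rungs sit at z = 162 and z = 440, so the spacing is 440 − 162 = 278 mm.


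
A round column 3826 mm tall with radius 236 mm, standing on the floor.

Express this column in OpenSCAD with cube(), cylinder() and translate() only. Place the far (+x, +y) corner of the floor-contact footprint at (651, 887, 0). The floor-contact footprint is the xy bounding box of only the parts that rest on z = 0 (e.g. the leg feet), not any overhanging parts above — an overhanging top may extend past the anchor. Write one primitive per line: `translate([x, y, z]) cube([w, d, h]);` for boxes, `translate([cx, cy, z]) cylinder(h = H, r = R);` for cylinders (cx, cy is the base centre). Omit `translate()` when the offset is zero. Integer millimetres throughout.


translate([415, 651, 0]) cylinder(h = 3826, r = 236);


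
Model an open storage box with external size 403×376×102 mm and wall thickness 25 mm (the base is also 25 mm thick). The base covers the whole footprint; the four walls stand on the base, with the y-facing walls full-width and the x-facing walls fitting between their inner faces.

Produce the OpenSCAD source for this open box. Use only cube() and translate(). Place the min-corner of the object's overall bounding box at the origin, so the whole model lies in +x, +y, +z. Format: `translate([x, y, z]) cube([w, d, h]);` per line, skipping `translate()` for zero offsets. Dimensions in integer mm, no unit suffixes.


cube([403, 376, 25]);
translate([0, 0, 25]) cube([403, 25, 77]);
translate([0, 351, 25]) cube([403, 25, 77]);
translate([0, 25, 25]) cube([25, 326, 77]);
translate([378, 25, 25]) cube([25, 326, 77]);


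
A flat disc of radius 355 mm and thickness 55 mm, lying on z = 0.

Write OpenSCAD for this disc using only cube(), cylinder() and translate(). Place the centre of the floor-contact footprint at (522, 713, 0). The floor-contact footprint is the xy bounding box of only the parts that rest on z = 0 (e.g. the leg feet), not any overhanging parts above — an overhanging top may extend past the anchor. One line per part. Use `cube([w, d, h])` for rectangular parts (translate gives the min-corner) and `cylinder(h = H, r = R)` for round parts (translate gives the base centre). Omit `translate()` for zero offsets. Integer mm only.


translate([522, 713, 0]) cylinder(h = 55, r = 355);


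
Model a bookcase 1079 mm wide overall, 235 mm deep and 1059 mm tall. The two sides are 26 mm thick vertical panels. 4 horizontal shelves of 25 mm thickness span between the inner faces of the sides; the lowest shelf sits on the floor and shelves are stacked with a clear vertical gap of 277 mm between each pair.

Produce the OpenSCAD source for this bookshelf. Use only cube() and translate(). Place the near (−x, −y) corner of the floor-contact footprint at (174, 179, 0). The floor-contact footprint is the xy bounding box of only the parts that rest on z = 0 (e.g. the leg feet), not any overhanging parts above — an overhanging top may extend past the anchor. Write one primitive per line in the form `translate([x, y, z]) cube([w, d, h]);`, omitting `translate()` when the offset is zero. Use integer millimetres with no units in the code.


translate([174, 179, 0]) cube([26, 235, 1059]);
translate([1227, 179, 0]) cube([26, 235, 1059]);
translate([200, 179, 0]) cube([1027, 235, 25]);
translate([200, 179, 302]) cube([1027, 235, 25]);
translate([200, 179, 604]) cube([1027, 235, 25]);
translate([200, 179, 906]) cube([1027, 235, 25]);


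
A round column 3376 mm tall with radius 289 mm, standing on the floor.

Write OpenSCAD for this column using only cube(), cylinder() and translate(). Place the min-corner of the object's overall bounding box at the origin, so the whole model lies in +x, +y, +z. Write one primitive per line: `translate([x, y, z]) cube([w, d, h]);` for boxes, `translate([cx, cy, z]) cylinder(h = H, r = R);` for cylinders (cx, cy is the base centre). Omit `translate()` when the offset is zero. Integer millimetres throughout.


translate([289, 289, 0]) cylinder(h = 3376, r = 289);


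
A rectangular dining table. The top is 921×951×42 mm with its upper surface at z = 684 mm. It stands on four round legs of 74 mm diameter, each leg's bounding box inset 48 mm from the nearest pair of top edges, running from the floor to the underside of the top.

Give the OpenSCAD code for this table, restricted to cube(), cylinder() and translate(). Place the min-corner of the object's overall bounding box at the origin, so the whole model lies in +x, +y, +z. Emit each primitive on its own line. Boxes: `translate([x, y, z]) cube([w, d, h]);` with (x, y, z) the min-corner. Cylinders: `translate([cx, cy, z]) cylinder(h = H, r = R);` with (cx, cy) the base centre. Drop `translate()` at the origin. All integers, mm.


translate([0, 0, 642]) cube([921, 951, 42]);
translate([85, 85, 0]) cylinder(h = 642, r = 37);
translate([836, 85, 0]) cylinder(h = 642, r = 37);
translate([85, 866, 0]) cylinder(h = 642, r = 37);
translate([836, 866, 0]) cylinder(h = 642, r = 37);


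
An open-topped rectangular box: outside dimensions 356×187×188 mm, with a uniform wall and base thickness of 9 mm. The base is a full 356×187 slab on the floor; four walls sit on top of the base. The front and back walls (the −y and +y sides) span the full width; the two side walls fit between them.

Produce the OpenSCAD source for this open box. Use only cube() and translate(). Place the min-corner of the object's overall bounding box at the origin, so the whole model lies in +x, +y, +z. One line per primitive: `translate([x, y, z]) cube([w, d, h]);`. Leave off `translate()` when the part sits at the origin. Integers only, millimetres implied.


cube([356, 187, 9]);
translate([0, 0, 9]) cube([356, 9, 179]);
translate([0, 178, 9]) cube([356, 9, 179]);
translate([0, 9, 9]) cube([9, 169, 179]);
translate([347, 9, 9]) cube([9, 169, 179]);


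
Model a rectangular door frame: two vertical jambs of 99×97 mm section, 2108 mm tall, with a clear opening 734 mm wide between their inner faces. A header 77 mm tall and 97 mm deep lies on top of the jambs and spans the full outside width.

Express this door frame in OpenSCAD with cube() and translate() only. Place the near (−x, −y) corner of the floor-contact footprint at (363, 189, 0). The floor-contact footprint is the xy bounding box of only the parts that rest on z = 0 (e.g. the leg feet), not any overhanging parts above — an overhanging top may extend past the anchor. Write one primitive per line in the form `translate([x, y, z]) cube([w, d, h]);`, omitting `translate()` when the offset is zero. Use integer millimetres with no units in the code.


translate([363, 189, 0]) cube([99, 97, 2108]);
translate([1196, 189, 0]) cube([99, 97, 2108]);
translate([363, 189, 2108]) cube([932, 97, 77]);


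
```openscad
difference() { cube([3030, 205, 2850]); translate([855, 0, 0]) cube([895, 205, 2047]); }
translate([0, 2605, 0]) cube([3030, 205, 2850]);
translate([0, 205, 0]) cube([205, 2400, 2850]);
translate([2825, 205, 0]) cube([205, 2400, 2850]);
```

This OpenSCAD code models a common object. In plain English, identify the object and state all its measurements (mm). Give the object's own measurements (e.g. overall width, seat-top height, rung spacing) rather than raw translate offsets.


A single room: four walls, each 2850 mm tall and 205 mm thick, enclosing an outside footprint 3030×2810 mm (x × y), no floor or roof. The front and back walls (−y and +y sides) run the full x-width; the side walls fit between their inner faces. A door opening 895 mm wide and 2047 mm tall is cut through the front wall from the floor up, its −x edge 855 mm from the wall's −x end.


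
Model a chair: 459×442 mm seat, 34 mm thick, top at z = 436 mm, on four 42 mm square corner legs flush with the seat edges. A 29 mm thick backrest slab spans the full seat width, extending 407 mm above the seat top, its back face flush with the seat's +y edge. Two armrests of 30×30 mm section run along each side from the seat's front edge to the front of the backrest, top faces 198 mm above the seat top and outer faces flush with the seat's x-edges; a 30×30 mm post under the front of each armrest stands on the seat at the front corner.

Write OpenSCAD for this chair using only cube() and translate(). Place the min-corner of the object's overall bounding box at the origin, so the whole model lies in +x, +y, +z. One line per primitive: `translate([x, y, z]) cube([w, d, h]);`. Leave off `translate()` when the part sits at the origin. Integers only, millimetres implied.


// leg_h = 436 - 34 = 402
// arm post h = 198 - 30 = 168
translate([0, 0, 402]) cube([459, 442, 34]);
cube([42, 42, 402]);
translate([417, 0, 0]) cube([42, 42, 402]);
translate([0, 400, 0]) cube([42, 42, 402]);
translate([417, 400, 0]) cube([42, 42, 402]);
translate([0, 413, 436]) cube([459, 29, 407]);
translate([0, 0, 604]) cube([30, 413, 30]);
translate([429, 0, 604]) cube([30, 413, 30]);
translate([0, 0, 436]) cube([30, 30, 168]);
translate([429, 0, 436]) cube([30, 30, 168]);


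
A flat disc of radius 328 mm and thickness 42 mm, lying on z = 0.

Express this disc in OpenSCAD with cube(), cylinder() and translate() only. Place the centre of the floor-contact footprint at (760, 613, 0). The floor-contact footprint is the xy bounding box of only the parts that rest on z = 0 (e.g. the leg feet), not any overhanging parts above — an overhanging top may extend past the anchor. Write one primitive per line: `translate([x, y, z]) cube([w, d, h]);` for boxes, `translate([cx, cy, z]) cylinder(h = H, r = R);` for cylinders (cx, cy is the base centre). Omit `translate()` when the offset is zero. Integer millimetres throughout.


translate([760, 613, 0]) cylinder(h = 42, r = 328);


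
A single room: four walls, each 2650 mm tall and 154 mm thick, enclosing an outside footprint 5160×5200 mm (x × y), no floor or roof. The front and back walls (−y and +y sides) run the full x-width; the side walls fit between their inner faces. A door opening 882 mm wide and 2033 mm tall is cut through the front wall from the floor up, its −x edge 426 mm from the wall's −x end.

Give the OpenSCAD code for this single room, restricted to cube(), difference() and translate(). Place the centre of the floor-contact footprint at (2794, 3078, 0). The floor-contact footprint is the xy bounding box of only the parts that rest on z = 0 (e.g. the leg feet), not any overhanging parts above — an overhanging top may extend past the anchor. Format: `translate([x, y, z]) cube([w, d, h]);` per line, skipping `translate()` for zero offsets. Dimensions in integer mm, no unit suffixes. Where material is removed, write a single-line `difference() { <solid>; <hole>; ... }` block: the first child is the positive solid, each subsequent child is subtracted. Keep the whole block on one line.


difference() { translate([214, 478, 0]) cube([5160, 154, 2650]); translate([640, 478, 0]) cube([882, 154, 2033]); }
translate([214, 5524, 0]) cube([5160, 154, 2650]);
translate([214, 632, 0]) cube([154, 4892, 2650]);
translate([5220, 632, 0]) cube([154, 4892, 2650]);


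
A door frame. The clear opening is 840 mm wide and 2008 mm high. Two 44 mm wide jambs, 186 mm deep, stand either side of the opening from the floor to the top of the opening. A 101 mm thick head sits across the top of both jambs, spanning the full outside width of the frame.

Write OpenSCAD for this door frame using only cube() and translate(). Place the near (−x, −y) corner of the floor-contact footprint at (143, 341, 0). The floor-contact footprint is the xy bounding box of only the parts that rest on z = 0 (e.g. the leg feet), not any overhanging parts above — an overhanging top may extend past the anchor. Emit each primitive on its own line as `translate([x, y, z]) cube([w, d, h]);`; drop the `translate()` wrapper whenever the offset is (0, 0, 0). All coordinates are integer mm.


translate([143, 341, 0]) cube([44, 186, 2008]);
translate([1027, 341, 0]) cube([44, 186, 2008]);
translate([143, 341, 2008]) cube([928, 186, 101]);


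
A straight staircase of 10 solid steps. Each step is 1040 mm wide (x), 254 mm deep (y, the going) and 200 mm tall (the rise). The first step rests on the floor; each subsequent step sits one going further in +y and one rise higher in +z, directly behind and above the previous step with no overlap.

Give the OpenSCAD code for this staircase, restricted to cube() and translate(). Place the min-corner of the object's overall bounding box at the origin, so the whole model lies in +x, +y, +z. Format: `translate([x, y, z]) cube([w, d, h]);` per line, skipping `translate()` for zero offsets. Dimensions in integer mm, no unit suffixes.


cube([1040, 254, 200]);
translate([0, 254, 200]) cube([1040, 254, 200]);
translate([0, 508, 400]) cube([1040, 254, 200]);
translate([0, 762, 600]) cube([1040, 254, 200]);
translate([0, 1016, 800]) cube([1040, 254, 200]);
translate([0, 1270, 1000]) cube([1040, 254, 200]);
translate([0, 1524, 1200]) cube([1040, 254, 200]);
translate([0, 1778, 1400]) cube([1040, 254, 200]);
translate([0, 2032, 1600]) cube([1040, 254, 200]);
translate([0, 2286, 1800]) cube([1040, 254, 200]);


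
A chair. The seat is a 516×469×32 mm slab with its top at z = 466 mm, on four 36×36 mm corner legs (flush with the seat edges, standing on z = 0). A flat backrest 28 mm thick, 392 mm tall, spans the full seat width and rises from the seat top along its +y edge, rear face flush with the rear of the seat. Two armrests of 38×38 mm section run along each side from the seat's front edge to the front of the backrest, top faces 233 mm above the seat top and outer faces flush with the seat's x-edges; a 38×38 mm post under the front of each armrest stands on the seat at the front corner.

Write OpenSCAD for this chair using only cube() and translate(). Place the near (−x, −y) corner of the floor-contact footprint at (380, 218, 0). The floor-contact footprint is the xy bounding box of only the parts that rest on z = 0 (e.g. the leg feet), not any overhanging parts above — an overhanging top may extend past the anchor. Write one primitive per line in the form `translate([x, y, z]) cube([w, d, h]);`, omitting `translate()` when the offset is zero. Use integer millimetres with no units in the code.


translate([380, 218, 434]) cube([516, 469, 32]);
translate([380, 218, 0]) cube([36, 36, 434]);
translate([860, 218, 0]) cube([36, 36, 434]);
translate([380, 651, 0]) cube([36, 36, 434]);
translate([860, 651, 0]) cube([36, 36, 434]);
translate([380, 659, 466]) cube([516, 28, 392]);
translate([380, 218, 661]) cube([38, 441, 38]);
translate([858, 218, 661]) cube([38, 441, 38]);
translate([380, 218, 466]) cube([38, 38, 195]);
translate([858, 218, 466]) cube([38, 38, 195]);


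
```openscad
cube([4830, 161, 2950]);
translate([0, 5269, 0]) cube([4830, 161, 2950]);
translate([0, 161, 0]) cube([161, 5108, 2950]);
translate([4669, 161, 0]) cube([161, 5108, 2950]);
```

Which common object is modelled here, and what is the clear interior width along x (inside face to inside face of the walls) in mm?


A house (or room) frame. The interior width is 4508 mm.

Four 2950 mm walls enclosing a rectangle with no floor or roof — a room or house frame. Outside width is 4830 mm and wall thickness is 161 mm, so the interior width is 4830 − 2 × 161 = 4508 mm.


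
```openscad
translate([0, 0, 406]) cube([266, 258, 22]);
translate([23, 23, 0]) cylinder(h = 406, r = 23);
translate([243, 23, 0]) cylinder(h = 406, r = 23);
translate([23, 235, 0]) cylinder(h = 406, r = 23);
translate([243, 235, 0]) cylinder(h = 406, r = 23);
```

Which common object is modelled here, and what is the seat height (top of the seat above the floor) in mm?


A stool. The seat height is 428 mm.

A 266×258×22 slab at z = 406 on four corner cylinders — a stool. The seat top is 406 + 22 = 428 mm.


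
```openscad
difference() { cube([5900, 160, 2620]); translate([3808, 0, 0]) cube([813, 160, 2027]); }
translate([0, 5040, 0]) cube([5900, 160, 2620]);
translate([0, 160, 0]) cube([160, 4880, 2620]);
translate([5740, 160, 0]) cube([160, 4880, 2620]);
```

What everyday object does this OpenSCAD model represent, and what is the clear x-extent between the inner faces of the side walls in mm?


A single room. The interior width is 5580 mm.

Four walls enclosing a rectangle with a door in the front wall — a room. Outside width 5900 minus two 160 mm walls gives 5580 mm.


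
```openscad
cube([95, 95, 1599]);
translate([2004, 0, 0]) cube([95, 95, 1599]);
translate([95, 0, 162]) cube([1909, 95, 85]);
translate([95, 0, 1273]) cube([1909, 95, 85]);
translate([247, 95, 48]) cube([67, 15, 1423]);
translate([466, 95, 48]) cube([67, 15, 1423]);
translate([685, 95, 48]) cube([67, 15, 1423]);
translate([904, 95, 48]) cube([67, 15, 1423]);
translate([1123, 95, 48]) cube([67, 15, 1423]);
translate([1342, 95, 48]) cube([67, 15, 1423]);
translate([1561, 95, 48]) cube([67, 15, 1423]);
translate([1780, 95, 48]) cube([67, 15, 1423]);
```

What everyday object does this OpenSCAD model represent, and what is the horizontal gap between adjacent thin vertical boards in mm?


A fence section. The picket gap is 152 mm.

Two posts, two rails, 8 pickets — a fence section. Span 1909 mm holds 8 pickets of 67 mm with 9 equal gaps: ⌊(1909 − 8·67) / 9⌋ = 152 mm.


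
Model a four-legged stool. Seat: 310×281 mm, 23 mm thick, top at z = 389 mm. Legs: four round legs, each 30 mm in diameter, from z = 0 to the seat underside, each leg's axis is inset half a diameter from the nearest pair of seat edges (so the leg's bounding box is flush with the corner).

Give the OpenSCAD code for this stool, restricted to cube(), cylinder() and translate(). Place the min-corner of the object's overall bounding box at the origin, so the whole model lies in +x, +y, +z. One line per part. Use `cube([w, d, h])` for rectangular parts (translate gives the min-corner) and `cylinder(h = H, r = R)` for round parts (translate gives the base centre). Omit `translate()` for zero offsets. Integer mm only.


translate([0, 0, 366]) cube([310, 281, 23]);
translate([15, 15, 0]) cylinder(h = 366, r = 15);
translate([295, 15, 0]) cylinder(h = 366, r = 15);
translate([15, 266, 0]) cylinder(h = 366, r = 15);
translate([295, 266, 0]) cylinder(h = 366, r = 15);


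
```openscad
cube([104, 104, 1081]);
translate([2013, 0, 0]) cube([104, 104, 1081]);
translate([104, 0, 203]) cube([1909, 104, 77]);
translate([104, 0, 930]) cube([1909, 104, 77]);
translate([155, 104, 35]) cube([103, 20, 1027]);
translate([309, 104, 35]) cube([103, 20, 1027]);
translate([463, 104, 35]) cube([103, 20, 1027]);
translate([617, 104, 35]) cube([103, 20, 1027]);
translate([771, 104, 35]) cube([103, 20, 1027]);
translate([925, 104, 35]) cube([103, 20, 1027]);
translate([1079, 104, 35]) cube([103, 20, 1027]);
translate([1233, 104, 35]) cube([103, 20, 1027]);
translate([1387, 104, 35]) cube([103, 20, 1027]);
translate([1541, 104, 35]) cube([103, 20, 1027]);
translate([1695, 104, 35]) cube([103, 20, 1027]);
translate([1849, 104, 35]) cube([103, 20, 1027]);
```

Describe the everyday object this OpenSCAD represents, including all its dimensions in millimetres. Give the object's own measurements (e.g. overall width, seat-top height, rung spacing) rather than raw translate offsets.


A fence section. Two 104×104 mm posts, 1081 mm tall, stand on the floor with a clear span of 1909 mm between their inner faces. Two horizontal rails of 104×77 mm section span the gap between the posts with their undersides at z = 203 mm and z = 930 mm, flush with the posts' −y face. 12 pickets, each 103 mm wide, 20 mm thick and 1027 mm tall, are fixed to the +y face of the rails with their bottoms at z = 35 mm, spaced across the span with a 51 mm gap after the −x post and between neighbouring pickets, with 61 mm left before the +x post.


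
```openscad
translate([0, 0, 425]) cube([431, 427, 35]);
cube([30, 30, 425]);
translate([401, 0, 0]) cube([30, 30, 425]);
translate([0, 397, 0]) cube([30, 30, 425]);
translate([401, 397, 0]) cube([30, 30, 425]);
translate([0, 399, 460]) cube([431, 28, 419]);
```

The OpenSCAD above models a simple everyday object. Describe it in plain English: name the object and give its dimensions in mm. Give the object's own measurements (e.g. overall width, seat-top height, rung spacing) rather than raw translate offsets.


A chair. The seat is a 431×427×35 mm slab with its top at z = 460 mm, on four 30×30 mm corner legs (flush with the seat edges, standing on z = 0). A flat backrest 28 mm thick, 419 mm tall, spans the full seat width and rises from the seat top along its +y edge, rear face flush with the rear of the seat.


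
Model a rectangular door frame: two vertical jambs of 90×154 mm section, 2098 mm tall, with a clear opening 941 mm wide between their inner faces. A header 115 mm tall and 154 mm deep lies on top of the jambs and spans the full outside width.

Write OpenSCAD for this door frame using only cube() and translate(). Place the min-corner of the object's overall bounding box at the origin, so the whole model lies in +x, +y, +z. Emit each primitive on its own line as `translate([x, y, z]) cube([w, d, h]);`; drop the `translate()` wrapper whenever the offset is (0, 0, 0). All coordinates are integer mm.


cube([90, 154, 2098]);
translate([1031, 0, 0]) cube([90, 154, 2098]);
translate([0, 0, 2098]) cube([1121, 154, 115]);


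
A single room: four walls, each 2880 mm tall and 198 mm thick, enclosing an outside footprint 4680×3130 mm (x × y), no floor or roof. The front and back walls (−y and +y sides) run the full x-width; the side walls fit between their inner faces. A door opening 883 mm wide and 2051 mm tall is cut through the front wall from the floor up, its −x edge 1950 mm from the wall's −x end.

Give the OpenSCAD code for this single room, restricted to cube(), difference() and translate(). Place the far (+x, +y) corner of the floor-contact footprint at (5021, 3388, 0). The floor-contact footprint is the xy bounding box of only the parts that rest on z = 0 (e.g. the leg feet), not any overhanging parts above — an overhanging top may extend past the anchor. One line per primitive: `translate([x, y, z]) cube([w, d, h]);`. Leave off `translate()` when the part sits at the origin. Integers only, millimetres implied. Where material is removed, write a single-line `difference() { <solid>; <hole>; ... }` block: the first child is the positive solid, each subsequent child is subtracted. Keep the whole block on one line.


difference() { translate([341, 258, 0]) cube([4680, 198, 2880]); translate([2291, 258, 0]) cube([883, 198, 2051]); }
translate([341, 3190, 0]) cube([4680, 198, 2880]);
translate([341, 456, 0]) cube([198, 2734, 2880]);
translate([4823, 456, 0]) cube([198, 2734, 2880]);


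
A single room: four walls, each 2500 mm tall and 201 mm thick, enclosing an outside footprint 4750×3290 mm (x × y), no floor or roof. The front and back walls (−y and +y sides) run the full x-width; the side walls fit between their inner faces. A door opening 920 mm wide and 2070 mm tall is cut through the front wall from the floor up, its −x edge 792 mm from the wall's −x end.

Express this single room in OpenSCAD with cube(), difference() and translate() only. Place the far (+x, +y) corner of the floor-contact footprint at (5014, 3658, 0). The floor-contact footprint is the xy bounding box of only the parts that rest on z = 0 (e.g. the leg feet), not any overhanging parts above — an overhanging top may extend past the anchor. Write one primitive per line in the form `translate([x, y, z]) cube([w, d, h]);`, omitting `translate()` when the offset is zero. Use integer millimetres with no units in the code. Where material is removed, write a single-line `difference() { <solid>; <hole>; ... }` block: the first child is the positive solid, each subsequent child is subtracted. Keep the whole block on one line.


difference() { translate([264, 368, 0]) cube([4750, 201, 2500]); translate([1056, 368, 0]) cube([920, 201, 2070]); }
translate([264, 3457, 0]) cube([4750, 201, 2500]);
translate([264, 569, 0]) cube([201, 2888, 2500]);
translate([4813, 569, 0]) cube([201, 2888, 2500]);


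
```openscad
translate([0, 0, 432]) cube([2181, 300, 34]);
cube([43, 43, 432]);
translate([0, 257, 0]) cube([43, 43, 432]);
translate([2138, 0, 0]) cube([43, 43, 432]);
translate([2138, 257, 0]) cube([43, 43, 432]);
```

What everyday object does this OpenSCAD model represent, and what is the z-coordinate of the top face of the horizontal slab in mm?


A bench. The seat-top height is 466 mm.

A long slab on four corner posts — a bench. The slab sits at z = 432 with thickness 34, so the top is 432 + 34 = 466 mm.


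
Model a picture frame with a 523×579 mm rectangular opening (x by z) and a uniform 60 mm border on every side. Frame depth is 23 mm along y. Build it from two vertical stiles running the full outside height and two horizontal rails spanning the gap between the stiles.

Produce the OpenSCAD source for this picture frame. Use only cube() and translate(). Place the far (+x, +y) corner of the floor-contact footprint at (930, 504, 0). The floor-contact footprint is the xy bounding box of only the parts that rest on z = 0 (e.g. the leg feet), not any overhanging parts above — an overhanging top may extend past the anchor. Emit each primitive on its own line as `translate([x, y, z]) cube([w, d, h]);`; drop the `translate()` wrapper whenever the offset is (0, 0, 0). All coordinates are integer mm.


translate([287, 481, 0]) cube([60, 23, 699]);
translate([870, 481, 0]) cube([60, 23, 699]);
translate([347, 481, 0]) cube([523, 23, 60]);
translate([347, 481, 639]) cube([523, 23, 60]);


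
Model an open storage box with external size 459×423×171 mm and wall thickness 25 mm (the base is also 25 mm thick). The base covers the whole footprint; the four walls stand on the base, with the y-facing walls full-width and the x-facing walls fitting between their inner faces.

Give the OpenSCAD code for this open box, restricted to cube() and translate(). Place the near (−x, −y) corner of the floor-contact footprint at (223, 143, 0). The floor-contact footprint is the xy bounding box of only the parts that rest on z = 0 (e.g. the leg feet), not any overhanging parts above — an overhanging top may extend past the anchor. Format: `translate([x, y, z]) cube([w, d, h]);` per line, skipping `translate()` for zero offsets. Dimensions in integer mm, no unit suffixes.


translate([223, 143, 0]) cube([459, 423, 25]);
translate([223, 143, 25]) cube([459, 25, 146]);
translate([223, 541, 25]) cube([459, 25, 146]);
translate([223, 168, 25]) cube([25, 373, 146]);
translate([657, 168, 25]) cube([25, 373, 146]);


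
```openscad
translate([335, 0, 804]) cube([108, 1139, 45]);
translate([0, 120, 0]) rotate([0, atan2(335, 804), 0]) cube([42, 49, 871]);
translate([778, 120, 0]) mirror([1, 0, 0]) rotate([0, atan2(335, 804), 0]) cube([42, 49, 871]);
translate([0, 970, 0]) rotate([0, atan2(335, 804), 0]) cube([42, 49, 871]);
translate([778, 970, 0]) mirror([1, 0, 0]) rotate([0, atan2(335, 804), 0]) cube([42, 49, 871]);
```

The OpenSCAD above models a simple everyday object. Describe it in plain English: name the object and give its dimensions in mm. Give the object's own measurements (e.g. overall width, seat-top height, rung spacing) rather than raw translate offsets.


A sawhorse. A 108×1139×45 mm beam (x, y, z) sits on two A-frame leg pairs. Each pair is two raked legs of 42×49 mm section (49 mm along y) splaying symmetrically in x. Each leg rises 804 mm vertically over 335 mm of horizontal reach and is 871 mm long along its own axis. Every leg's outer bottom edge rests on the floor and its outer top edge meets a bottom edge of the beam — the left legs (tilting toward +x) meet the beam's −x bottom edge, the right legs (their mirror images, tilting toward −x) meet its +x bottom edge — so the leg tops tuck under the beam, the beam's underside is 804 mm above the floor, and the feet are 778 mm apart outside-to-outside with the beam centred between them. The two leg pairs are set in 120 mm from either end of the beam.


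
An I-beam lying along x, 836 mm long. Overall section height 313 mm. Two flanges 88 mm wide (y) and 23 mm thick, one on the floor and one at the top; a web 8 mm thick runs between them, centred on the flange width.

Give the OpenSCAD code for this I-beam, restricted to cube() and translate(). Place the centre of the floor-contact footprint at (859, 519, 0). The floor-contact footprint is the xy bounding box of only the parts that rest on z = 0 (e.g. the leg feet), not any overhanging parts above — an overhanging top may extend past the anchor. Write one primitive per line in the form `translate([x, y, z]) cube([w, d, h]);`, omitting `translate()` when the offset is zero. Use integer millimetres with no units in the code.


translate([441, 475, 0]) cube([836, 88, 23]);
translate([441, 515, 23]) cube([836, 8, 267]);
translate([441, 475, 290]) cube([836, 88, 23]);


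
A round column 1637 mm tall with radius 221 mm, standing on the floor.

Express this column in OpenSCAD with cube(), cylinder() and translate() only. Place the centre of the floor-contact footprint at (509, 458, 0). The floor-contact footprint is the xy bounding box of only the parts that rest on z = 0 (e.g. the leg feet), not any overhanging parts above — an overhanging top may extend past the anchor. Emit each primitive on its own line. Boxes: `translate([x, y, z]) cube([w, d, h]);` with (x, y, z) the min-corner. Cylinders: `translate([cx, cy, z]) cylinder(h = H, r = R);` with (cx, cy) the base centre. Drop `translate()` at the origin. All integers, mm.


translate([509, 458, 0]) cylinder(h = 1637, r = 221);


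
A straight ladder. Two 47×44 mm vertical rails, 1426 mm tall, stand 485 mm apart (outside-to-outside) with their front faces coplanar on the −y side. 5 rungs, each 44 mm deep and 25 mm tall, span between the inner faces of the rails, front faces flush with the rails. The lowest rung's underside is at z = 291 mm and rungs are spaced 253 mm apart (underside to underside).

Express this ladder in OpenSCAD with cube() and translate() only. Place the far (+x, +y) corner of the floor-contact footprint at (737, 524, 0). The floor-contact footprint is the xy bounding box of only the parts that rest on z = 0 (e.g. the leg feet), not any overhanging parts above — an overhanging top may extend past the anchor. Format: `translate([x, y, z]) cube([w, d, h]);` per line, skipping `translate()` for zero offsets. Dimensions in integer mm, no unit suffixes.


translate([252, 480, 0]) cube([47, 44, 1426]);
translate([690, 480, 0]) cube([47, 44, 1426]);
translate([299, 480, 291]) cube([391, 44, 25]);
translate([299, 480, 544]) cube([391, 44, 25]);
translate([299, 480, 797]) cube([391, 44, 25]);
translate([299, 480, 1050]) cube([391, 44, 25]);
translate([299, 480, 1303]) cube([391, 44, 25]);


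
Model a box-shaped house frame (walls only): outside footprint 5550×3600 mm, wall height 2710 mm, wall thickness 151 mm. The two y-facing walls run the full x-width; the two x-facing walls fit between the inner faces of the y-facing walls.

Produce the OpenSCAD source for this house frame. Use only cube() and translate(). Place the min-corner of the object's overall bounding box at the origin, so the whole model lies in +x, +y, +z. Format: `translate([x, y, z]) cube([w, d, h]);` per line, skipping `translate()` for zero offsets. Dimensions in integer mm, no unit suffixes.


cube([5550, 151, 2710]);
translate([0, 3449, 0]) cube([5550, 151, 2710]);
translate([0, 151, 0]) cube([151, 3298, 2710]);
translate([5399, 151, 0]) cube([151, 3298, 2710]);


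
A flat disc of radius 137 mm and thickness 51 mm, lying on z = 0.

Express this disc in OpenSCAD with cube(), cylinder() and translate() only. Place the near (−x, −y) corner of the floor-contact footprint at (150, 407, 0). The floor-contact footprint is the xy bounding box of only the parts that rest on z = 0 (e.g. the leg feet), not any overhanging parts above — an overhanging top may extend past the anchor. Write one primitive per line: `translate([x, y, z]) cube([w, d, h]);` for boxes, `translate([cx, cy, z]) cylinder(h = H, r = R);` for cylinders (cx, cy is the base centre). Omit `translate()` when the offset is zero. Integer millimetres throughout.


translate([287, 544, 0]) cylinder(h = 51, r = 137);


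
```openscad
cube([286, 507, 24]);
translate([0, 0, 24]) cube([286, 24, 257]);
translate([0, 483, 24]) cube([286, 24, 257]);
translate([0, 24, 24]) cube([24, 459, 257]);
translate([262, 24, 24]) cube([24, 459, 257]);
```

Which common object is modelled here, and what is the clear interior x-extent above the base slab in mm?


An open box. The internal width is 238 mm.

A 286×507 base slab with four walls standing on it — an open box. The base is 286 mm wide and the walls are 24 mm thick, so the internal width is 286 − 2 × 24 = 238 mm.


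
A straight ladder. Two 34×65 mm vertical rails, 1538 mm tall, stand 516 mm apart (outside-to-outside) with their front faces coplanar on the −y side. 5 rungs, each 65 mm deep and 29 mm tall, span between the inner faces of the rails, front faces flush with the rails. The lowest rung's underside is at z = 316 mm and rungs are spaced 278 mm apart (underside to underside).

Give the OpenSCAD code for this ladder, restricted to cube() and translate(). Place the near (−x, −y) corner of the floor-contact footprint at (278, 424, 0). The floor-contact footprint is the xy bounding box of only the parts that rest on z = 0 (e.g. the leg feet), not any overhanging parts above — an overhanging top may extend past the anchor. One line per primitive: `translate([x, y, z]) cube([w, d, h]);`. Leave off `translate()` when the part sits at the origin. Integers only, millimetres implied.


// rung span = 516 - 2*34 = 448
// rung[k] z = 316 + k*278
translate([278, 424, 0]) cube([34, 65, 1538]);
translate([760, 424, 0]) cube([34, 65, 1538]);
translate([312, 424, 316]) cube([448, 65, 29]);
translate([312, 424, 594]) cube([448, 65, 29]);
translate([312, 424, 872]) cube([448, 65, 29]);
translate([312, 424, 1150]) cube([448, 65, 29]);
translate([312, 424, 1428]) cube([448, 65, 29]);


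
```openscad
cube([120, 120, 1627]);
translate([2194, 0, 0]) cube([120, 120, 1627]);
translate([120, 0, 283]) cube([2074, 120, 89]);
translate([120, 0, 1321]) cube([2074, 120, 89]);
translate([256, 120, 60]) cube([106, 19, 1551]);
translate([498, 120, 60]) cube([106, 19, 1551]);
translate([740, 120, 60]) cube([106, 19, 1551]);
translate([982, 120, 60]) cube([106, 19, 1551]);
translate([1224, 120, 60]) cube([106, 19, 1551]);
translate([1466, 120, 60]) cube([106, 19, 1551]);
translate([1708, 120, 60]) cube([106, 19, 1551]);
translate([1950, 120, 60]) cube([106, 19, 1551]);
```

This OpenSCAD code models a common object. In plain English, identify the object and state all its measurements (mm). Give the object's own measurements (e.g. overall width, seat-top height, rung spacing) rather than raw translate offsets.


A fence section. Two 120×120 mm posts, 1627 mm tall, stand on the floor with a clear span of 2074 mm between their inner faces. Two horizontal rails of 120×89 mm section span the gap between the posts with their undersides at z = 283 mm and z = 1321 mm, flush with the posts' −y face. 8 pickets, each 106 mm wide, 19 mm thick and 1551 mm tall, are fixed to the +y face of the rails with their bottoms at z = 60 mm, spaced across the span with a 136 mm gap after the −x post and between neighbouring pickets, with 138 mm left before the +x post.


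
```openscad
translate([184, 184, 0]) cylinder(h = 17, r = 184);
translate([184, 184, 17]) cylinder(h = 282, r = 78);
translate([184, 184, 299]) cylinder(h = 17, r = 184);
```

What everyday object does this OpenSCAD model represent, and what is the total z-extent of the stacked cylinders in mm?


A spool. The overall height is 316 mm.

Three coaxial cylinders, large–small–large — a spool. Two 17 mm flanges and a 282 mm core give 17 + 282 + 17 = 316 mm.


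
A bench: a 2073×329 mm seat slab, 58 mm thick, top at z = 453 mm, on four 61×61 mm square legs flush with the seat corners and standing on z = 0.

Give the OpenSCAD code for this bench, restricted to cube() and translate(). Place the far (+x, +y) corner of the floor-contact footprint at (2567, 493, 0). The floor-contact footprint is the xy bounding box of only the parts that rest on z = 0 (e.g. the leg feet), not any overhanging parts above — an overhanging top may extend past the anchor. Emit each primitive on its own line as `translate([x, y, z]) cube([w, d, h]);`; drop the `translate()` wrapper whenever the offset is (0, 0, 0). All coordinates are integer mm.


translate([494, 164, 395]) cube([2073, 329, 58]);
translate([494, 164, 0]) cube([61, 61, 395]);
translate([494, 432, 0]) cube([61, 61, 395]);
translate([2506, 164, 0]) cube([61, 61, 395]);
translate([2506, 432, 0]) cube([61, 61, 395]);
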